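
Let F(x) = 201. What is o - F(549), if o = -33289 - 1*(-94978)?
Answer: 61488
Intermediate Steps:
o = 61689 (o = -33289 + 94978 = 61689)
o - F(549) = 61689 - 1*201 = 61689 - 201 = 61488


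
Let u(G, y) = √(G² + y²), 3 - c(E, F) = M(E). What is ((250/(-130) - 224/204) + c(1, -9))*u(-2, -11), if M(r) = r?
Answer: -3385*√5/663 ≈ -11.416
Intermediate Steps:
c(E, F) = 3 - E
((250/(-130) - 224/204) + c(1, -9))*u(-2, -11) = ((250/(-130) - 224/204) + (3 - 1*1))*√((-2)² + (-11)²) = ((250*(-1/130) - 224*1/204) + (3 - 1))*√(4 + 121) = ((-25/13 - 56/51) + 2)*√125 = (-2003/663 + 2)*(5*√5) = -3385*√5/663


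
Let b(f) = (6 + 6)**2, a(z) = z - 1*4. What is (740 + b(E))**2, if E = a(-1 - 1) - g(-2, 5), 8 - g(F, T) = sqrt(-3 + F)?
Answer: 781456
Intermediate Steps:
a(z) = -4 + z (a(z) = z - 4 = -4 + z)
g(F, T) = 8 - sqrt(-3 + F)
E = -14 + I*sqrt(5) (E = (-4 + (-1 - 1)) - (8 - sqrt(-3 - 2)) = (-4 - 2) - (8 - sqrt(-5)) = -6 - (8 - I*sqrt(5)) = -6 + (-8 + I*sqrt(5)) = -14 + I*sqrt(5) ≈ -14.0 + 2.2361*I)
b(f) = 144 (b(f) = 12**2 = 144)
(740 + b(E))**2 = (740 + 144)**2 = 884**2 = 781456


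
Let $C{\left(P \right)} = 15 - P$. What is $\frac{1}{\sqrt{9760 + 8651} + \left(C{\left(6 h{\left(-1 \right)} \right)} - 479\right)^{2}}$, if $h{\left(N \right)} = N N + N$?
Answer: $\frac{215296}{46352349205} - \frac{19 \sqrt{51}}{46352349205} \approx 4.6418 \cdot 10^{-6}$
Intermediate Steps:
$h{\left(N \right)} = N + N^{2}$ ($h{\left(N \right)} = N^{2} + N = N + N^{2}$)
$\frac{1}{\sqrt{9760 + 8651} + \left(C{\left(6 h{\left(-1 \right)} \right)} - 479\right)^{2}} = \frac{1}{\sqrt{9760 + 8651} + \left(\left(15 - 6 \left(- (1 - 1)\right)\right) - 479\right)^{2}} = \frac{1}{\sqrt{18411} + \left(\left(15 - 6 \left(\left(-1\right) 0\right)\right) - 479\right)^{2}} = \frac{1}{19 \sqrt{51} + \left(\left(15 - 6 \cdot 0\right) - 479\right)^{2}} = \frac{1}{19 \sqrt{51} + \left(\left(15 - 0\right) - 479\right)^{2}} = \frac{1}{19 \sqrt{51} + \left(\left(15 + 0\right) - 479\right)^{2}} = \frac{1}{19 \sqrt{51} + \left(15 - 479\right)^{2}} = \frac{1}{19 \sqrt{51} + \left(-464\right)^{2}} = \frac{1}{19 \sqrt{51} + 215296} = \frac{1}{215296 + 19 \sqrt{51}}$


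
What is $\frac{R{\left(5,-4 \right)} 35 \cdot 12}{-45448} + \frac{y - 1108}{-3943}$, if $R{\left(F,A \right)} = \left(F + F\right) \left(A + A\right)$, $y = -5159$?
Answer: $\frac{52163427}{22400183} \approx 2.3287$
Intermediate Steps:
$R{\left(F,A \right)} = 4 A F$ ($R{\left(F,A \right)} = 2 F 2 A = 4 A F$)
$\frac{R{\left(5,-4 \right)} 35 \cdot 12}{-45448} + \frac{y - 1108}{-3943} = \frac{4 \left(-4\right) 5 \cdot 35 \cdot 12}{-45448} + \frac{-5159 - 1108}{-3943} = \left(-80\right) 35 \cdot 12 \left(- \frac{1}{45448}\right) + \left(-5159 - 1108\right) \left(- \frac{1}{3943}\right) = \left(-2800\right) 12 \left(- \frac{1}{45448}\right) - - \frac{6267}{3943} = \left(-33600\right) \left(- \frac{1}{45448}\right) + \frac{6267}{3943} = \frac{4200}{5681} + \frac{6267}{3943} = \frac{52163427}{22400183}$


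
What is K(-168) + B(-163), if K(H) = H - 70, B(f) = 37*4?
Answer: -90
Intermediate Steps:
B(f) = 148
K(H) = -70 + H
K(-168) + B(-163) = (-70 - 168) + 148 = -238 + 148 = -90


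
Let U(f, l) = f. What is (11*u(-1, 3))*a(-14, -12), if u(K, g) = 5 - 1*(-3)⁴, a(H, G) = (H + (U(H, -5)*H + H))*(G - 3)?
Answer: 2106720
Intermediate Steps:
a(H, G) = (-3 + G)*(H² + 2*H) (a(H, G) = (H + (H*H + H))*(G - 3) = (H + (H² + H))*(-3 + G) = (H + (H + H²))*(-3 + G) = (H² + 2*H)*(-3 + G) = (-3 + G)*(H² + 2*H))
u(K, g) = -76 (u(K, g) = 5 - 1*81 = 5 - 81 = -76)
(11*u(-1, 3))*a(-14, -12) = (11*(-76))*(-14*(-6 - 3*(-14) + 2*(-12) - 12*(-14))) = -(-11704)*(-6 + 42 - 24 + 168) = -(-11704)*180 = -836*(-2520) = 2106720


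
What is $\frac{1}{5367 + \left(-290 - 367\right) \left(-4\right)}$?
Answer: $\frac{1}{7995} \approx 0.00012508$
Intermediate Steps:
$\frac{1}{5367 + \left(-290 - 367\right) \left(-4\right)} = \frac{1}{5367 - -2628} = \frac{1}{5367 + 2628} = \frac{1}{7995}$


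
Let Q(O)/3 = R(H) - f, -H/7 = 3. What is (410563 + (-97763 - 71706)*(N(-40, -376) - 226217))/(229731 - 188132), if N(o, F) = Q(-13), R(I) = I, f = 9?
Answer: 38352431546/41599 ≈ 9.2196e+5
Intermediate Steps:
H = -21 (H = -7*3 = -21)
Q(O) = -90 (Q(O) = 3*(-21 - 1*9) = 3*(-21 - 9) = 3*(-30) = -90)
N(o, F) = -90
(410563 + (-97763 - 71706)*(N(-40, -376) - 226217))/(229731 - 188132) = (410563 + (-97763 - 71706)*(-90 - 226217))/(229731 - 188132) = (410563 - 169469*(-226307))/41599 = (410563 + 38352020983)*(1/41599) = 38352431546*(1/41599) = 38352431546/41599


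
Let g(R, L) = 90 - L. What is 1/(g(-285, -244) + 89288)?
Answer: 1/89622 ≈ 1.1158e-5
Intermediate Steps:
1/(g(-285, -244) + 89288) = 1/((90 - 1*(-244)) + 89288) = 1/((90 + 244) + 89288) = 1/(334 + 89288) = 1/89622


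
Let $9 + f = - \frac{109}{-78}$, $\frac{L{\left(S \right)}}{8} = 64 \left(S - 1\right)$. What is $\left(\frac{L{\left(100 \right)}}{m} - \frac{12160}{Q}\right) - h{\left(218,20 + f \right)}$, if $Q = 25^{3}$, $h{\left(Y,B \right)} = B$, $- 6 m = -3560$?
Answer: $\frac{1567450181}{21693750} \approx 72.254$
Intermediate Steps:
$m = \frac{1780}{3}$ ($m = \left(- \frac{1}{6}\right) \left(-3560\right) = \frac{1780}{3} \approx 593.33$)
$L{\left(S \right)} = -512 + 512 S$ ($L{\left(S \right)} = 8 \cdot 64 \left(S - 1\right) = 8 \cdot 64 \left(-1 + S\right) = 8 \left(-64 + 64 S\right) = -512 + 512 S$)
$f = - \frac{593}{78}$ ($f = -9 - \frac{109}{-78} = -9 - - \frac{109}{78} = -9 + \frac{109}{78} = - \frac{593}{78} \approx -7.6026$)
$Q = 15625$
$\left(\frac{L{\left(100 \right)}}{m} - \frac{12160}{Q}\right) - h{\left(218,20 + f \right)} = \left(\frac{-512 + 512 \cdot 100}{\frac{1780}{3}} - \frac{12160}{15625}\right) - \left(20 - \frac{593}{78}\right) = \left(\left(-512 + 51200\right) \frac{3}{1780} - \frac{2432}{3125}\right) - \frac{967}{78} = \left(50688 \cdot \frac{3}{1780} - \frac{2432}{3125}\right) - \frac{967}{78} = \left(\frac{38016}{445} - \frac{2432}{3125}\right) - \frac{967}{78} = \frac{23543552}{278125} - \frac{967}{78} = \frac{1567450181}{21693750}$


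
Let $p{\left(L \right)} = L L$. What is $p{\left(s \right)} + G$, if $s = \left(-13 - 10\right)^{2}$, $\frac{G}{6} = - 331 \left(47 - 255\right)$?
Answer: $692929$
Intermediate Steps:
$G = 413088$ ($G = 6 \left(- 331 \left(47 - 255\right)\right) = 6 \left(\left(-331\right) \left(-208\right)\right) = 6 \cdot 68848 = 413088$)
$s = 529$ ($s = \left(-23\right)^{2} = 529$)
$p{\left(L \right)} = L^{2}$
$p{\left(s \right)} + G = 529^{2} + 413088 = 279841 + 413088 = 692929$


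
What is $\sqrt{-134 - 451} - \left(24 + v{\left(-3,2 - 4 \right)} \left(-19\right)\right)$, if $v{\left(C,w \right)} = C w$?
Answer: $90 + 3 i \sqrt{65} \approx 90.0 + 24.187 i$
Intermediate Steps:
$\sqrt{-134 - 451} - \left(24 + v{\left(-3,2 - 4 \right)} \left(-19\right)\right) = \sqrt{-134 - 451} - \left(24 + - 3 \left(2 - 4\right) \left(-19\right)\right) = \sqrt{-585} - \left(24 + - 3 \left(2 - 4\right) \left(-19\right)\right) = 3 i \sqrt{65} - \left(24 + \left(-3\right) \left(-2\right) \left(-19\right)\right) = 3 i \sqrt{65} - \left(24 + 6 \left(-19\right)\right) = 3 i \sqrt{65} - \left(24 - 114\right) = 3 i \sqrt{65} - -90 = 3 i \sqrt{65} + 90 = 90 + 3 i \sqrt{65}$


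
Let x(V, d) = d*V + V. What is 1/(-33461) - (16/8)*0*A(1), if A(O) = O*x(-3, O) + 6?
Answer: -1/33461 ≈ -2.9886e-5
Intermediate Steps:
x(V, d) = V + V*d (x(V, d) = V*d + V = V + V*d)
A(O) = 6 + O*(-3 - 3*O) (A(O) = O*(-3*(1 + O)) + 6 = O*(-3 - 3*O) + 6 = 6 + O*(-3 - 3*O))
1/(-33461) - (16/8)*0*A(1) = 1/(-33461) - (16/8)*0*(6 - 3*1 - 3*1²) = -1/33461 - (16*(⅛))*0*(6 - 3 - 3*1) = -1/33461 - 2*0*(6 - 3 - 3) = -1/33461 - 0*0 = -1/33461 - 1*0 = -1/33461 + 0 = -1/33461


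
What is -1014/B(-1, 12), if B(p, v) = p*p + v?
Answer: -78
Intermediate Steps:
B(p, v) = v + p² (B(p, v) = p² + v = v + p²)
-1014/B(-1, 12) = -1014/(12 + (-1)²) = -1014/(12 + 1) = -1014/13 = -2*39 = -78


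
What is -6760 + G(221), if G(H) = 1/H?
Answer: -1493959/221 ≈ -6760.0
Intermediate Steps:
-6760 + G(221) = -6760 + 1/221 = -1493959/221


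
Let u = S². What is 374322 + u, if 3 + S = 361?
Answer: 502486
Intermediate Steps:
S = 358 (S = -3 + 361 = 358)
u = 128164 (u = 358² = 128164)
374322 + u = 374322 + 128164 = 502486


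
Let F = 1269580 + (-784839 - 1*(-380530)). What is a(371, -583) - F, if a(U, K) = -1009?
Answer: -866280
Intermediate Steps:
F = 865271 (F = 1269580 + (-784839 + 380530) = 1269580 - 404309 = 865271)
a(371, -583) - F = -1009 - 1*865271 = -1009 - 865271 = -866280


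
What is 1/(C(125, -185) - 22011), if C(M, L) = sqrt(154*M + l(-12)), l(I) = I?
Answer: -22011/484464883 - sqrt(19238)/484464883 ≈ -4.5720e-5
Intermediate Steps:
C(M, L) = sqrt(-12 + 154*M) (C(M, L) = sqrt(154*M - 12) = sqrt(-12 + 154*M))
1/(C(125, -185) - 22011) = 1/(sqrt(-12 + 154*125) - 22011) = 1/(sqrt(-12 + 19250) - 22011) = 1/(sqrt(19238) - 22011) = 1/(-22011 + sqrt(19238))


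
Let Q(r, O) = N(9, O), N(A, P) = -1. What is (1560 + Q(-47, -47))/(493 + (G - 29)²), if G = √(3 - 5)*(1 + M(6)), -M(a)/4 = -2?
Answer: 1559*I/(2*(261*√2 + 586*I)) ≈ 0.95236 + 0.59987*I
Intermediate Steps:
Q(r, O) = -1
M(a) = 8 (M(a) = -4*(-2) = 8)
G = 9*I*√2 (G = √(3 - 5)*(1 + 8) = √(-2)*9 = (I*√2)*9 = 9*I*√2 ≈ 12.728*I)
(1560 + Q(-47, -47))/(493 + (G - 29)²) = (1560 - 1)/(493 + (9*I*√2 - 29)²) = 1559/(493 + (-29 + 9*I*√2)²)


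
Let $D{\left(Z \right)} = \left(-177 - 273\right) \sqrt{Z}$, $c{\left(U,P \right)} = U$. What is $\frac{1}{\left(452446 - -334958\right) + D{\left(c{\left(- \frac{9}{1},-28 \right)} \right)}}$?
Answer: $\frac{65617}{51667240143} + \frac{75 i}{34444826762} \approx 1.27 \cdot 10^{-6} + 2.1774 \cdot 10^{-9} i$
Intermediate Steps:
$D{\left(Z \right)} = - 450 \sqrt{Z}$
$\frac{1}{\left(452446 - -334958\right) + D{\left(c{\left(- \frac{9}{1},-28 \right)} \right)}} = \frac{1}{\left(452446 - -334958\right) - 450 \sqrt{- \frac{9}{1}}} = \frac{1}{\left(452446 + 334958\right) - 450 \sqrt{\left(-9\right) 1}} = \frac{1}{787404 - 450 \sqrt{-9}} = \frac{1}{787404 - 450 \cdot 3 i} = \frac{1}{787404 - 1350 i} = \frac{787404 + 1350 i}{620006881716}$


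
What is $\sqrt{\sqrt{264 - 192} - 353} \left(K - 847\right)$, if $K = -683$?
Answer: $- 1530 i \sqrt{353 - 6 \sqrt{2}} \approx - 28399.0 i$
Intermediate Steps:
$\sqrt{\sqrt{264 - 192} - 353} \left(K - 847\right) = \sqrt{\sqrt{264 - 192} - 353} \left(-683 - 847\right) = \sqrt{\sqrt{72} - 353} \left(-1530\right) = \sqrt{6 \sqrt{2} - 353} \left(-1530\right) = \sqrt{-353 + 6 \sqrt{2}} \left(-1530\right) = - 1530 \sqrt{-353 + 6 \sqrt{2}}$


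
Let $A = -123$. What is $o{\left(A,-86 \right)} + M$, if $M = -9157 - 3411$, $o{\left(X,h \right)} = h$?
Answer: $-12654$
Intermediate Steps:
$M = -12568$ ($M = -9157 - 3411 = -12568$)
$o{\left(A,-86 \right)} + M = -86 - 12568 = -12654$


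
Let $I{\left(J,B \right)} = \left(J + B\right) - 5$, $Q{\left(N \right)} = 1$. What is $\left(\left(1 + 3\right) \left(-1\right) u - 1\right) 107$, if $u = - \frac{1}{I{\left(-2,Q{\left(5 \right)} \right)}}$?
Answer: $- \frac{535}{3} \approx -178.33$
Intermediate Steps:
$I{\left(J,B \right)} = -5 + B + J$ ($I{\left(J,B \right)} = \left(B + J\right) - 5 = -5 + B + J$)
$u = \frac{1}{6}$ ($u = - \frac{1}{-5 + 1 - 2} = - \frac{1}{-6} = \left(-1\right) \left(- \frac{1}{6}\right) = \frac{1}{6} \approx 0.16667$)
$\left(\left(1 + 3\right) \left(-1\right) u - 1\right) 107 = \left(\left(1 + 3\right) \left(-1\right) \frac{1}{6} - 1\right) 107 = \left(4 \left(-1\right) \frac{1}{6} - 1\right) 107 = \left(\left(-4\right) \frac{1}{6} - 1\right) 107 = \left(- \frac{2}{3} - 1\right) 107 = \left(- \frac{5}{3}\right) 107 = - \frac{535}{3}$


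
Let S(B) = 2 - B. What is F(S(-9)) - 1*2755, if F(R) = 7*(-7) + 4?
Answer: -2800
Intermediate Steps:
F(R) = -45 (F(R) = -49 + 4 = -45)
F(S(-9)) - 1*2755 = -45 - 1*2755 = -45 - 2755 = -2800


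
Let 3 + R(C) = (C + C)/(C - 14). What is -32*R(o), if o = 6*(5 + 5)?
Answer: 288/23 ≈ 12.522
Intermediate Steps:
o = 60 (o = 6*10 = 60)
R(C) = -3 + 2*C/(-14 + C) (R(C) = -3 + (C + C)/(C - 14) = -3 + (2*C)/(-14 + C) = -3 + 2*C/(-14 + C))
-32*R(o) = -32*(42 - 1*60)/(-14 + 60) = -32*(42 - 60)/46 = -16*(-18)/23 = -32*(-9/23) = 288/23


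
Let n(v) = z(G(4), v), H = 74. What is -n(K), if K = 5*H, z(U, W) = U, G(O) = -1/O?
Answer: ¼ ≈ 0.25000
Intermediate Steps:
K = 370 (K = 5*74 = 370)
n(v) = -¼ (n(v) = -1/4 = -1*¼ = -¼)
-n(K) = -1*(-¼) = ¼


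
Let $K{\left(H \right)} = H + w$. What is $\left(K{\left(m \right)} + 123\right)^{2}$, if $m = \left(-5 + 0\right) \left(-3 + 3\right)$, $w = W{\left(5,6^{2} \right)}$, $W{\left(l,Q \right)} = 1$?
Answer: $15376$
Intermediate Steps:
$w = 1$
$m = 0$ ($m = \left(-5\right) 0 = 0$)
$K{\left(H \right)} = 1 + H$ ($K{\left(H \right)} = H + 1 = 1 + H$)
$\left(K{\left(m \right)} + 123\right)^{2} = \left(\left(1 + 0\right) + 123\right)^{2} = \left(1 + 123\right)^{2} = 124^{2} = 15376$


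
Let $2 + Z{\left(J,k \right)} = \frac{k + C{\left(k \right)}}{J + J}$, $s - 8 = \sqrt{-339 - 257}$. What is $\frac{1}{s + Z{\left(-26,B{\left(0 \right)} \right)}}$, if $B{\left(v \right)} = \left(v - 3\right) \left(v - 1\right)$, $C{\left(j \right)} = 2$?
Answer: $\frac{15964}{1705833} - \frac{5408 i \sqrt{149}}{1705833} \approx 0.0093585 - 0.038698 i$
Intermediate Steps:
$B{\left(v \right)} = \left(-1 + v\right) \left(-3 + v\right)$ ($B{\left(v \right)} = \left(-3 + v\right) \left(-1 + v\right) = \left(-1 + v\right) \left(-3 + v\right)$)
$s = 8 + 2 i \sqrt{149}$ ($s = 8 + \sqrt{-339 - 257} = 8 + \sqrt{-596} = 8 + 2 i \sqrt{149} \approx 8.0 + 24.413 i$)
$Z{\left(J,k \right)} = -2 + \frac{2 + k}{2 J}$ ($Z{\left(J,k \right)} = -2 + \frac{k + 2}{J + J} = -2 + \frac{2 + k}{2 J}$)
$\frac{1}{s + Z{\left(-26,B{\left(0 \right)} \right)}} = \frac{1}{\left(8 + 2 i \sqrt{149}\right) + \frac{2 + \left(3 + 0^{2} - 0\right) - -104}{2 \left(-26\right)}} = \frac{1}{\left(8 + 2 i \sqrt{149}\right) + \frac{1}{2} \left(- \frac{1}{26}\right) \left(2 + \left(3 + 0 + 0\right) + 104\right)} = \frac{1}{\left(8 + 2 i \sqrt{149}\right) + \frac{1}{2} \left(- \frac{1}{26}\right) \left(2 + 3 + 104\right)} = \frac{1}{\left(8 + 2 i \sqrt{149}\right) + \frac{1}{2} \left(- \frac{1}{26}\right) 109} = \frac{1}{\left(8 + 2 i \sqrt{149}\right) - \frac{109}{52}} = \frac{1}{\frac{307}{52} + 2 i \sqrt{149}}$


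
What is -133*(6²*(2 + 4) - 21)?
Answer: -25935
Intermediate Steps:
-133*(6²*(2 + 4) - 21) = -133*(36*6 - 21) = -133*(216 - 21) = -133*195 = -25935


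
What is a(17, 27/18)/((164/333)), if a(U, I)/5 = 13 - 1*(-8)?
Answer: 34965/164 ≈ 213.20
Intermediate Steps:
a(U, I) = 105 (a(U, I) = 5*(13 - 1*(-8)) = 5*(13 + 8) = 5*21 = 105)
a(17, 27/18)/((164/333)) = 105/((164/333)) = 105/((164*(1/333))) = 105/(164/333) = 105*(333/164) = 34965/164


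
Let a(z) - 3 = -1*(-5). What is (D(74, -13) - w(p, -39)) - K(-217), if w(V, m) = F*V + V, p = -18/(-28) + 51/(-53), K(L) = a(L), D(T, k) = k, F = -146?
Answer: -49947/742 ≈ -67.314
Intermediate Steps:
a(z) = 8 (a(z) = 3 - 1*(-5) = 3 + 5 = 8)
K(L) = 8
p = -237/742 (p = -18*(-1/28) + 51*(-1/53) = 9/14 - 51/53 = -237/742 ≈ -0.31941)
w(V, m) = -145*V (w(V, m) = -146*V + V = -145*V)
(D(74, -13) - w(p, -39)) - K(-217) = (-13 - (-145)*(-237)/742) - 1*8 = (-13 - 1*34365/742) - 8 = (-13 - 34365/742) - 8 = -44011/742 - 8 = -49947/742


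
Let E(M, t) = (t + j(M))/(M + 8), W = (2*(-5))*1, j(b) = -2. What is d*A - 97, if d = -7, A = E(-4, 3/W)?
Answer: -3719/40 ≈ -92.975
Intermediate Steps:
W = -10 (W = -10*1 = -10)
E(M, t) = (-2 + t)/(8 + M) (E(M, t) = (t - 2)/(M + 8) = (-2 + t)/(8 + M))
A = -23/40 (A = (-2 + 3/(-10))/(8 - 4) = (-2 + 3*(-1/10))/4 = (-2 - 3/10)/4 = (1/4)*(-23/10) = -23/40 ≈ -0.57500)
d*A - 97 = -7*(-23/40) - 97 = 161/40 - 97 = -3719/40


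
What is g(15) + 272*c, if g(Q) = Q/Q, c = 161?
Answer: 43793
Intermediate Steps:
g(Q) = 1
g(15) + 272*c = 1 + 272*161 = 1 + 43792 = 43793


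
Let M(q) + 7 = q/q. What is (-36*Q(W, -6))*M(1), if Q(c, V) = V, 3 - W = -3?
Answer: -1296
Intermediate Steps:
M(q) = -6 (M(q) = -7 + q/q = -7 + 1 = -6)
W = 6 (W = 3 - 1*(-3) = 3 + 3 = 6)
(-36*Q(W, -6))*M(1) = -36*(-6)*(-6) = 216*(-6) = -1296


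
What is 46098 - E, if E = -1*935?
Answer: 47033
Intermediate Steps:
E = -935
46098 - E = 46098 - 1*(-935) = 46098 + 935 = 47033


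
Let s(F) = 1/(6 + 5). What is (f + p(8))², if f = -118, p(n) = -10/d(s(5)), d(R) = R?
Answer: 51984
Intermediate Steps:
s(F) = 1/11
p(n) = -110 (p(n) = -10/1/11 = -10*11 = -110)
(f + p(8))² = (-118 - 110)² = (-228)² = 51984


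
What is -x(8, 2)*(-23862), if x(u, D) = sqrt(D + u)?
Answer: 23862*sqrt(10) ≈ 75458.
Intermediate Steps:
-x(8, 2)*(-23862) = -sqrt(2 + 8)*(-23862) = -sqrt(10)*(-23862) = 23862*sqrt(10)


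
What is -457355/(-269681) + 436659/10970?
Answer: 122775820129/2958400570 ≈ 41.501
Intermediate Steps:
-457355/(-269681) + 436659/10970 = -457355*(-1/269681) + 436659*(1/10970) = 457355/269681 + 436659/10970 = 122775820129/2958400570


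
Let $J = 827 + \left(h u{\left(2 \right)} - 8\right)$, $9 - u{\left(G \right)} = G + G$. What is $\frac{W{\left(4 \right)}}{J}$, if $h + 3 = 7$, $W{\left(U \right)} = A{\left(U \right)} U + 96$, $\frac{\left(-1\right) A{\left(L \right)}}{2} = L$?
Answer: $\frac{64}{839} \approx 0.076281$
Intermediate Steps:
$A{\left(L \right)} = - 2 L$
$u{\left(G \right)} = 9 - 2 G$ ($u{\left(G \right)} = 9 - \left(G + G\right) = 9 - 2 G$)
$W{\left(U \right)} = 96 - 2 U^{2}$ ($W{\left(U \right)} = - 2 U U + 96 = - 2 U^{2} + 96 = 96 - 2 U^{2}$)
$h = 4$ ($h = -3 + 7 = 4$)
$J = 839$ ($J = 827 - \left(8 - 4 \left(9 - 4\right)\right) = 827 + \left(4 \cdot 5 - 8\right) = 827 + \left(20 - 8\right) = 827 + 12 = 839$)
$\frac{W{\left(4 \right)}}{J} = \frac{96 - 2 \cdot 4^{2}}{839} = \left(96 - 32\right) \frac{1}{839} = 64 \cdot \frac{1}{839} = \frac{64}{839}$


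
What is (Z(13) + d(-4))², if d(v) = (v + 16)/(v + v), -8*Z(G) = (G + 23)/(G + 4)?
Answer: 900/289 ≈ 3.1142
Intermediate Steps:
Z(G) = -(23 + G)/(8*(4 + G)) (Z(G) = -(G + 23)/(8*(G + 4)) = -(23 + G)/(8*(4 + G)))
d(v) = (16 + v)/(2*v) (d(v) = (16 + v)/((2*v)) = (16 + v)*(1/(2*v)) = (16 + v)/(2*v))
(Z(13) + d(-4))² = ((-23 - 1*13)/(8*(4 + 13)) + (½)*(16 - 4)/(-4))² = ((⅛)*(-23 - 13)/17 + (½)*(-¼)*12)² = ((⅛)*(1/17)*(-36) - 3/2)² = (-9/34 - 3/2)² = (-30/17)² = 900/289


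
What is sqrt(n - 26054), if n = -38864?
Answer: I*sqrt(64918) ≈ 254.79*I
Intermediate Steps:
sqrt(n - 26054) = sqrt(-38864 - 26054) = sqrt(-64918) = I*sqrt(64918)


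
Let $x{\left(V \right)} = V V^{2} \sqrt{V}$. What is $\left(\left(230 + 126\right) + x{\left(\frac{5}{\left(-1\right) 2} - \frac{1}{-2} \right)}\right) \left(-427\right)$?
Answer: $-152012 + 3416 i \sqrt{2} \approx -1.5201 \cdot 10^{5} + 4831.0 i$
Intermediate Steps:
$x{\left(V \right)} = V^{\frac{7}{2}}$ ($x{\left(V \right)} = V^{3} \sqrt{V} = V^{\frac{7}{2}}$)
$\left(\left(230 + 126\right) + x{\left(\frac{5}{\left(-1\right) 2} - \frac{1}{-2} \right)}\right) \left(-427\right) = \left(\left(230 + 126\right) + \left(\frac{5}{\left(-1\right) 2} - \frac{1}{-2}\right)^{\frac{7}{2}}\right) \left(-427\right) = \left(356 + \left(\frac{5}{-2} - - \frac{1}{2}\right)^{\frac{7}{2}}\right) \left(-427\right) = \left(356 + \left(5 \left(- \frac{1}{2}\right) + \frac{1}{2}\right)^{\frac{7}{2}}\right) \left(-427\right) = \left(356 + \left(- \frac{5}{2} + \frac{1}{2}\right)^{\frac{7}{2}}\right) \left(-427\right) = \left(356 + \left(-2\right)^{\frac{7}{2}}\right) \left(-427\right) = \left(356 - 8 i \sqrt{2}\right) \left(-427\right) = -152012 + 3416 i \sqrt{2}$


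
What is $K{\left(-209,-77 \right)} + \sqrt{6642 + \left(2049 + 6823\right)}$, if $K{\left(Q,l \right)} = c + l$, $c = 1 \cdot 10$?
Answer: $-67 + \sqrt{15514} \approx 57.555$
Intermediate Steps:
$c = 10$
$K{\left(Q,l \right)} = 10 + l$
$K{\left(-209,-77 \right)} + \sqrt{6642 + \left(2049 + 6823\right)} = \left(10 - 77\right) + \sqrt{6642 + \left(2049 + 6823\right)} = -67 + \sqrt{6642 + 8872} = -67 + \sqrt{15514}$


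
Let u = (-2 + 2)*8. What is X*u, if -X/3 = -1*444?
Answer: 0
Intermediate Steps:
X = 1332 (X = -(-3)*444 = -3*(-444) = 1332)
u = 0 (u = 0*8 = 0)
X*u = 1332*0 = 0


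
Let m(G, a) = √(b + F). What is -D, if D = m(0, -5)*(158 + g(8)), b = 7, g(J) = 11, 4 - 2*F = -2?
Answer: -169*√10 ≈ -534.42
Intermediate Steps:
F = 3 (F = 2 - ½*(-2) = 2 + 1 = 3)
m(G, a) = √10 (m(G, a) = √(7 + 3) = √10)
D = 169*√10 (D = √10*(158 + 11) = √10*169 = 169*√10 ≈ 534.42)
-D = -169*√10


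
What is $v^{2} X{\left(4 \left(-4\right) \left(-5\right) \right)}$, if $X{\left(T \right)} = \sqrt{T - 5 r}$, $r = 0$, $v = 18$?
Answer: $1296 \sqrt{5} \approx 2897.9$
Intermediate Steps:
$X{\left(T \right)} = \sqrt{T}$ ($X{\left(T \right)} = \sqrt{T - 0} = \sqrt{T + 0} = \sqrt{T}$)
$v^{2} X{\left(4 \left(-4\right) \left(-5\right) \right)} = 18^{2} \sqrt{4 \left(-4\right) \left(-5\right)} = 324 \sqrt{\left(-16\right) \left(-5\right)} = 324 \sqrt{80} = 324 \cdot 4 \sqrt{5} = 1296 \sqrt{5}$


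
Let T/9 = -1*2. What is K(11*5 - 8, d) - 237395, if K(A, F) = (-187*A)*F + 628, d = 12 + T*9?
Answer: 1081583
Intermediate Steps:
T = -18 (T = 9*(-1*2) = 9*(-2) = -18)
d = -150 (d = 12 - 18*9 = 12 - 162 = -150)
K(A, F) = 628 - 187*A*F (K(A, F) = -187*A*F + 628 = 628 - 187*A*F)
K(11*5 - 8, d) - 237395 = (628 - 187*(11*5 - 8)*(-150)) - 237395 = (628 - 187*(55 - 8)*(-150)) - 237395 = (628 - 187*47*(-150)) - 237395 = (628 + 1318350) - 237395 = 1318978 - 237395 = 1081583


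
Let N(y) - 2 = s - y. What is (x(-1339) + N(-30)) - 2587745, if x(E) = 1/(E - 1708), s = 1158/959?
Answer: -7561482761582/2922073 ≈ -2.5877e+6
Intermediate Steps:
s = 1158/959 (s = 1158*(1/959) = 1158/959 ≈ 1.2075)
x(E) = 1/(-1708 + E)
N(y) = 3076/959 - y (N(y) = 2 + (1158/959 - y) = 3076/959 - y)
(x(-1339) + N(-30)) - 2587745 = (1/(-1708 - 1339) + (3076/959 - 1*(-30))) - 2587745 = (1/(-3047) + (3076/959 + 30)) - 2587745 = (-1/3047 + 31846/959) - 2587745 = 97033803/2922073 - 2587745 = -7561482761582/2922073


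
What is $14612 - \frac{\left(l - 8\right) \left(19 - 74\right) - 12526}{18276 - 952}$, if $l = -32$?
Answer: $\frac{126574307}{8662} \approx 14613.0$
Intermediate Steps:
$14612 - \frac{\left(l - 8\right) \left(19 - 74\right) - 12526}{18276 - 952} = 14612 - \frac{\left(-32 - 8\right) \left(19 - 74\right) - 12526}{18276 - 952} = 14612 - \frac{\left(-32 - 8\right) \left(-55\right) - 12526}{17324} = 14612 - \left(\left(-40\right) \left(-55\right) - 12526\right) \frac{1}{17324} = 14612 - \left(2200 - 12526\right) \frac{1}{17324} = 14612 - \left(-10326\right) \frac{1}{17324} = 14612 - - \frac{5163}{8662} = 14612 + \frac{5163}{8662} = \frac{126574307}{8662}$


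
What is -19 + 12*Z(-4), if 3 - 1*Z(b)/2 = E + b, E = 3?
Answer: 77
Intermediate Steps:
Z(b) = -2*b (Z(b) = 6 - 2*(3 + b) = 6 + (-6 - 2*b) = -2*b)
-19 + 12*Z(-4) = -19 + 12*(-2*(-4)) = -19 + 12*8 = -19 + 96 = 77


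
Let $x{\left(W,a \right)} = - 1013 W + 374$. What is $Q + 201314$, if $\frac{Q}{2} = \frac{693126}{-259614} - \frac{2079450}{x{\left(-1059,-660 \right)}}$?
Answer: $\frac{3115777875117228}{15477912643} \approx 2.013 \cdot 10^{5}$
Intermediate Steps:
$x{\left(W,a \right)} = 374 - 1013 W$
$Q = - \frac{142630695674}{15477912643}$ ($Q = 2 \left(\frac{693126}{-259614} - \frac{2079450}{374 - -1072767}\right) = 2 \left(693126 \left(- \frac{1}{259614}\right) - \frac{2079450}{374 + 1072767}\right) = 2 \left(- \frac{38507}{14423} - \frac{2079450}{1073141}\right) = 2 \left(- \frac{71315347837}{15477912643}\right) = - \frac{142630695674}{15477912643} \approx -9.2151$)
$Q + 201314 = - \frac{142630695674}{15477912643} + 201314 = \frac{3115777875117228}{15477912643}$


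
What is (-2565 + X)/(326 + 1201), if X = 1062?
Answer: -501/509 ≈ -0.98428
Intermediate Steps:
(-2565 + X)/(326 + 1201) = (-2565 + 1062)/(326 + 1201) = -1503/1527 = -1503*1/1527 = -501/509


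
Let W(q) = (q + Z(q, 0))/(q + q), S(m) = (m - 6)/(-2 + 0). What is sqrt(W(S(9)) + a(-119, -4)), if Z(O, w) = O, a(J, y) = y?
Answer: I*sqrt(3) ≈ 1.732*I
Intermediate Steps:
S(m) = 3 - m/2 (S(m) = (-6 + m)/(-2) = (-6 + m)*(-1/2) = 3 - m/2)
W(q) = 1 (W(q) = (q + q)/(q + q) = (2*q)/((2*q)) = (2*q)*(1/(2*q)) = 1)
sqrt(W(S(9)) + a(-119, -4)) = sqrt(1 - 4) = sqrt(-3) = I*sqrt(3)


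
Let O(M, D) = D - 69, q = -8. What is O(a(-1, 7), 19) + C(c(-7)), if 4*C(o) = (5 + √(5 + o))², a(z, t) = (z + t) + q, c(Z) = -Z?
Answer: -163/4 + 5*√3 ≈ -32.090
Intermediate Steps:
a(z, t) = -8 + t + z (a(z, t) = (z + t) - 8 = (t + z) - 8 = -8 + t + z)
O(M, D) = -69 + D
C(o) = (5 + √(5 + o))²/4
O(a(-1, 7), 19) + C(c(-7)) = (-69 + 19) + (5 + √(5 - 1*(-7)))²/4 = -50 + (5 + √(5 + 7))²/4 = -50 + (5 + √12)²/4 = -50 + (5 + 2*√3)²/4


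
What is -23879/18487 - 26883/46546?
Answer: -1608457955/860495902 ≈ -1.8692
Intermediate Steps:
-23879/18487 - 26883/46546 = -1608457955/860495902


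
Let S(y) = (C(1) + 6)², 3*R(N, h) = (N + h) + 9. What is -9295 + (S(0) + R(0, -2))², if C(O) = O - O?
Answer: -70430/9 ≈ -7825.6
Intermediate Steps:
C(O) = 0
R(N, h) = 3 + N/3 + h/3 (R(N, h) = ((N + h) + 9)/3 = (9 + N + h)/3 = 3 + N/3 + h/3)
S(y) = 36 (S(y) = (0 + 6)² = 6² = 36)
-9295 + (S(0) + R(0, -2))² = -9295 + (36 + (3 + (⅓)*0 + (⅓)*(-2)))² = -9295 + (36 + (3 + 0 - ⅔))² = -9295 + (36 + 7/3)² = -9295 + (115/3)² = -9295 + 13225/9 = -70430/9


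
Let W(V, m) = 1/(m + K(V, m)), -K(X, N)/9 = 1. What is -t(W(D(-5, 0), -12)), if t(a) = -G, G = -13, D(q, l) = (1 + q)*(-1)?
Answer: -13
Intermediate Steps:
K(X, N) = -9 (K(X, N) = -9*1 = -9)
D(q, l) = -1 - q
W(V, m) = 1/(-9 + m) (W(V, m) = 1/(m - 9) = 1/(-9 + m))
t(a) = 13 (t(a) = -1*(-13) = 13)
-t(W(D(-5, 0), -12)) = -1*13 = -13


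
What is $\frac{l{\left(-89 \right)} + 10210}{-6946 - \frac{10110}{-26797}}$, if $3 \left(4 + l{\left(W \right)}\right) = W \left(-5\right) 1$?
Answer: $- \frac{832395211}{558365556} \approx -1.4908$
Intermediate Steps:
$l{\left(W \right)} = -4 - \frac{5 W}{3}$ ($l{\left(W \right)} = -4 + \frac{W \left(-5\right) 1}{3} = -4 + \frac{- 5 W 1}{3} = -4 + \frac{\left(-5\right) W}{3} = -4 - \frac{5 W}{3}$)
$\frac{l{\left(-89 \right)} + 10210}{-6946 - \frac{10110}{-26797}} = \frac{\left(-4 - - \frac{445}{3}\right) + 10210}{-6946 - \frac{10110}{-26797}} = \frac{\left(-4 + \frac{445}{3}\right) + 10210}{-6946 - - \frac{10110}{26797}} = \frac{\frac{433}{3} + 10210}{-6946 + \frac{10110}{26797}} = \frac{31063}{3 \left(- \frac{186121852}{26797}\right)} = \frac{31063}{3} \left(- \frac{26797}{186121852}\right) = - \frac{832395211}{558365556}$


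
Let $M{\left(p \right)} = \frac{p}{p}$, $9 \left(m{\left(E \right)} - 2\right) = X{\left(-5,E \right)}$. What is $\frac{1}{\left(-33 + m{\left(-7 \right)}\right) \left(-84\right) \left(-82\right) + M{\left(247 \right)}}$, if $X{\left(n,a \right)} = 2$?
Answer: $- \frac{3}{635989} \approx -4.7171 \cdot 10^{-6}$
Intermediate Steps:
$m{\left(E \right)} = \frac{20}{9}$ ($m{\left(E \right)} = 2 + \frac{1}{9} \cdot 2 = 2 + \frac{2}{9} = \frac{20}{9}$)
$M{\left(p \right)} = 1$
$\frac{1}{\left(-33 + m{\left(-7 \right)}\right) \left(-84\right) \left(-82\right) + M{\left(247 \right)}} = \frac{1}{\left(-33 + \frac{20}{9}\right) \left(-84\right) \left(-82\right) + 1} = \frac{1}{\left(- \frac{277}{9}\right) \left(-84\right) \left(-82\right) + 1} = \frac{1}{\frac{7756}{3} \left(-82\right) + 1} = \frac{1}{- \frac{635992}{3} + 1} = \frac{1}{- \frac{635989}{3}} = - \frac{3}{635989}$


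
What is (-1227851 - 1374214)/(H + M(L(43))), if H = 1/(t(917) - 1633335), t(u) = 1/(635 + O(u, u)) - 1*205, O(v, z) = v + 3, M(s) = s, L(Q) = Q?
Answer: -6609647636853435/109226650502 ≈ -60513.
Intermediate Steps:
O(v, z) = 3 + v
t(u) = -205 + 1/(638 + u) (t(u) = 1/(635 + (3 + u)) - 1*205 = 1/(638 + u) - 205 = -205 + 1/(638 + u))
H = -1555/2540154699 (H = 1/((-130789 - 205*917)/(638 + 917) - 1633335) = 1/((-130789 - 187985)/1555 - 1633335) = 1/((1/1555)*(-318774) - 1633335) = 1/(-318774/1555 - 1633335) = 1/(-2540154699/1555) = -1555/2540154699 ≈ -6.1217e-7)
(-1227851 - 1374214)/(H + M(L(43))) = (-1227851 - 1374214)/(-1555/2540154699 + 43) = -2602065/109226650502/2540154699 = -2602065*2540154699/109226650502 = -6609647636853435/109226650502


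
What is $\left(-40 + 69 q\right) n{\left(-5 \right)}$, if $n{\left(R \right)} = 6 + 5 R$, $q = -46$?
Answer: $61066$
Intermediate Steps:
$\left(-40 + 69 q\right) n{\left(-5 \right)} = \left(-40 + 69 \left(-46\right)\right) \left(6 + 5 \left(-5\right)\right) = \left(-40 - 3174\right) \left(6 - 25\right) = \left(-3214\right) \left(-19\right) = 61066$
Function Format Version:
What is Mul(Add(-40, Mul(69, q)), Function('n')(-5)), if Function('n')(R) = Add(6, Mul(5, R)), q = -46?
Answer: 61066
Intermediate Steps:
Mul(Add(-40, Mul(69, q)), Function('n')(-5)) = Mul(Add(-40, Mul(69, -46)), Add(6, Mul(5, -5))) = Mul(Add(-40, -3174), Add(6, -25)) = Mul(-3214, -19) = 61066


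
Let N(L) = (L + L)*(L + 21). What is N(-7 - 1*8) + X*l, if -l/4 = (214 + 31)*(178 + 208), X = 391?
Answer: -147907660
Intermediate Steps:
N(L) = 2*L*(21 + L) (N(L) = (2*L)*(21 + L) = 2*L*(21 + L))
l = -378280 (l = -4*(214 + 31)*(178 + 208) = -980*386 = -4*94570 = -378280)
N(-7 - 1*8) + X*l = 2*(-7 - 1*8)*(21 + (-7 - 1*8)) + 391*(-378280) = 2*(-7 - 8)*(21 + (-7 - 8)) - 147907480 = 2*(-15)*(21 - 15) - 147907480 = 2*(-15)*6 - 147907480 = -180 - 147907480 = -147907660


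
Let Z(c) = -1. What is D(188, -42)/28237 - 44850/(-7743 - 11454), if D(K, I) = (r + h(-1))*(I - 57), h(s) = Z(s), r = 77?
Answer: 33999734/16426233 ≈ 2.0698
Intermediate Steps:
h(s) = -1
D(K, I) = -4332 + 76*I (D(K, I) = (77 - 1)*(I - 57) = 76*(-57 + I) = -4332 + 76*I)
D(188, -42)/28237 - 44850/(-7743 - 11454) = (-4332 + 76*(-42))/28237 - 44850/(-7743 - 11454) = (-4332 - 3192)*(1/28237) - 44850/(-19197) = -7524*1/28237 - 44850*(-1/19197) = -684/2567 + 14950/6399 = 33999734/16426233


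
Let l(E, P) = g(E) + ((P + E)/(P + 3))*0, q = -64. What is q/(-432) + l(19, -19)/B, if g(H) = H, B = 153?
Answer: 125/459 ≈ 0.27233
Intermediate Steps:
l(E, P) = E (l(E, P) = E + ((P + E)/(P + 3))*0 = E + ((E + P)/(3 + P))*0 = E + 0 = E)
q/(-432) + l(19, -19)/B = -64/(-432) + 19/153 = -64*(-1/432) + 19*(1/153) = 4/27 + 19/153 = 125/459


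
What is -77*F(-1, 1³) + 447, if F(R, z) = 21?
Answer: -1170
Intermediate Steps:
-77*F(-1, 1³) + 447 = -77*21 + 447 = -1617 + 447 = -1170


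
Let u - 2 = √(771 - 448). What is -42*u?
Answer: -84 - 42*√323 ≈ -838.83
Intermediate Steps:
u = 2 + √323 (u = 2 + √(771 - 448) = 2 + √323 ≈ 19.972)
-42*u = -42*(2 + √323) = -84 - 42*√323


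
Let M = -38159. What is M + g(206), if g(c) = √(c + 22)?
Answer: -38159 + 2*√57 ≈ -38144.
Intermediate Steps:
g(c) = √(22 + c)
M + g(206) = -38159 + √(22 + 206) = -38159 + √228 = -38159 + 2*√57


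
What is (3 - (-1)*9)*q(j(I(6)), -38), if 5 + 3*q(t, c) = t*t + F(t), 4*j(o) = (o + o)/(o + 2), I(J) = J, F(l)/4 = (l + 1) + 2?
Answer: 553/16 ≈ 34.563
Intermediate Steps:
F(l) = 12 + 4*l (F(l) = 4*((l + 1) + 2) = 4*((1 + l) + 2) = 4*(3 + l) = 12 + 4*l)
j(o) = o/(2*(2 + o)) (j(o) = ((o + o)/(o + 2))/4 = ((2*o)/(2 + o))/4 = (2*o/(2 + o))/4 = o/(2*(2 + o)))
q(t, c) = 7/3 + t²/3 + 4*t/3 (q(t, c) = -5/3 + (t*t + (12 + 4*t))/3 = -5/3 + (t² + (12 + 4*t))/3 = -5/3 + (12 + t² + 4*t)/3 = -5/3 + (4 + t²/3 + 4*t/3) = 7/3 + t²/3 + 4*t/3)
(3 - (-1)*9)*q(j(I(6)), -38) = (3 - (-1)*9)*(7/3 + ((½)*6/(2 + 6))²/3 + 4*((½)*6/(2 + 6))/3) = (3 - 1*(-9))*(7/3 + ((½)*6/8)²/3 + 4*((½)*6/8)/3) = (3 + 9)*(7/3 + ((½)*6*(⅛))²/3 + 4*((½)*6*(⅛))/3) = 12*(7/3 + (3/8)²/3 + (4/3)*(3/8)) = 12*(7/3 + (⅓)*(9/64) + ½) = 12*(7/3 + 3/64 + ½) = 12*(553/192) = 553/16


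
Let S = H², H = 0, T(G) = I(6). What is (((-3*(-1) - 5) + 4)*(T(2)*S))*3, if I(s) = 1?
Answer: 0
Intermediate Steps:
T(G) = 1
S = 0 (S = 0² = 0)
(((-3*(-1) - 5) + 4)*(T(2)*S))*3 = (((-3*(-1) - 5) + 4)*(1*0))*3 = (((3 - 5) + 4)*0)*3 = ((-2 + 4)*0)*3 = (2*0)*3 = 0*3 = 0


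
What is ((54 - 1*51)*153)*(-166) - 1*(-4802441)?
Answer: 4726247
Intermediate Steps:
((54 - 1*51)*153)*(-166) - 1*(-4802441) = ((54 - 51)*153)*(-166) + 4802441 = (3*153)*(-166) + 4802441 = 459*(-166) + 4802441 = -76194 + 4802441 = 4726247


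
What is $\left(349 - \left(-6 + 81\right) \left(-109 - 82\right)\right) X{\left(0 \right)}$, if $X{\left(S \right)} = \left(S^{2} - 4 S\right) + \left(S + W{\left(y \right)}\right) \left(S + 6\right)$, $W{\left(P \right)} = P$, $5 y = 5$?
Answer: $88044$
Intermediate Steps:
$y = 1$ ($y = \frac{1}{5} \cdot 5 = 1$)
$X{\left(S \right)} = S^{2} - 4 S + \left(1 + S\right) \left(6 + S\right)$ ($X{\left(S \right)} = \left(S^{2} - 4 S\right) + \left(S + 1\right) \left(S + 6\right) = \left(S^{2} - 4 S\right) + \left(1 + S\right) \left(6 + S\right) = S^{2} - 4 S + \left(1 + S\right) \left(6 + S\right)$)
$\left(349 - \left(-6 + 81\right) \left(-109 - 82\right)\right) X{\left(0 \right)} = \left(349 - \left(-6 + 81\right) \left(-109 - 82\right)\right) \left(6 + 2 \cdot 0^{2} + 3 \cdot 0\right) = \left(349 - 75 \left(-191\right)\right) \left(6 + 2 \cdot 0 + 0\right) = \left(349 - -14325\right) \left(6 + 0 + 0\right) = \left(349 + 14325\right) 6 = 14674 \cdot 6 = 88044$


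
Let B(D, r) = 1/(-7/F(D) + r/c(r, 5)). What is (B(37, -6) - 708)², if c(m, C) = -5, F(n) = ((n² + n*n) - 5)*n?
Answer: 184068133534014129/368073969481 ≈ 5.0008e+5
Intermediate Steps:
F(n) = n*(-5 + 2*n²) (F(n) = ((n² + n²) - 5)*n = (2*n² - 5)*n = (-5 + 2*n²)*n = n*(-5 + 2*n²))
B(D, r) = 1/(-r/5 - 7/(D*(-5 + 2*D²))) (B(D, r) = 1/(-7*1/(D*(-5 + 2*D²)) + r/(-5)) = 1/(-7/(D*(-5 + 2*D²)) + r*(-⅕)) = 1/(-7/(D*(-5 + 2*D²)) - r/5) = 1/(-r/5 - 7/(D*(-5 + 2*D²))))
(B(37, -6) - 708)² = ((-10*37³ + 25*37)/(35 - 5*37*(-6) + 2*(-6)*37³) - 708)² = ((-10*50653 + 925)/(35 + 1110 + 2*(-6)*50653) - 708)² = ((-506530 + 925)/(35 + 1110 - 607836) - 708)² = (-505605/(-606691) - 708)² = (-1/606691*(-505605) - 708)² = (505605/606691 - 708)² = (-429031623/606691)² = 184068133534014129/368073969481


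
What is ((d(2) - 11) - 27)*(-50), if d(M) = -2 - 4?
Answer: 2200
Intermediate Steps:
d(M) = -6
((d(2) - 11) - 27)*(-50) = ((-6 - 11) - 27)*(-50) = (-17 - 27)*(-50) = -44*(-50) = 2200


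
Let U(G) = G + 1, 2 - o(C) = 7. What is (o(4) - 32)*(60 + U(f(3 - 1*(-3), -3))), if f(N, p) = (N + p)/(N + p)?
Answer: -2294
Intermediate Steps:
o(C) = -5 (o(C) = 2 - 1*7 = 2 - 7 = -5)
f(N, p) = 1
U(G) = 1 + G
(o(4) - 32)*(60 + U(f(3 - 1*(-3), -3))) = (-5 - 32)*(60 + (1 + 1)) = -37*(60 + 2) = -37*62 = -2294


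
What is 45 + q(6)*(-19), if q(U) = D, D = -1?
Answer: 64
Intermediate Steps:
q(U) = -1
45 + q(6)*(-19) = 45 - 1*(-19) = 45 + 19 = 64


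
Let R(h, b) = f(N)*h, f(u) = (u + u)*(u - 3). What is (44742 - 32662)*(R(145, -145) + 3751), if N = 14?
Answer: 584804880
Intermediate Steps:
f(u) = 2*u*(-3 + u) (f(u) = (2*u)*(-3 + u) = 2*u*(-3 + u))
R(h, b) = 308*h (R(h, b) = (2*14*(-3 + 14))*h = (2*14*11)*h = 308*h)
(44742 - 32662)*(R(145, -145) + 3751) = (44742 - 32662)*(308*145 + 3751) = 12080*(44660 + 3751) = 12080*48411 = 584804880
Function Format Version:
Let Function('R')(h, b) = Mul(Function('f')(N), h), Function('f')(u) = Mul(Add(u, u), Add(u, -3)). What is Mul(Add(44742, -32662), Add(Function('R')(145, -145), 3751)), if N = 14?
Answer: 584804880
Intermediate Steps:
Function('f')(u) = Mul(2, u, Add(-3, u)) (Function('f')(u) = Mul(Mul(2, u), Add(-3, u)) = Mul(2, u, Add(-3, u)))
Function('R')(h, b) = Mul(308, h) (Function('R')(h, b) = Mul(Mul(2, 14, Add(-3, 14)), h) = Mul(Mul(2, 14, 11), h) = Mul(308, h))
Mul(Add(44742, -32662), Add(Function('R')(145, -145), 3751)) = Mul(Add(44742, -32662), Add(Mul(308, 145), 3751)) = Mul(12080, Add(44660, 3751)) = Mul(12080, 48411) = 584804880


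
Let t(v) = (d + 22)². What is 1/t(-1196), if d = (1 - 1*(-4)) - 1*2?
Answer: 1/625 ≈ 0.0016000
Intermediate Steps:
d = 3 (d = (1 + 4) - 2 = 5 - 2 = 3)
t(v) = 625 (t(v) = (3 + 22)² = 25² = 625)
1/t(-1196) = 1/625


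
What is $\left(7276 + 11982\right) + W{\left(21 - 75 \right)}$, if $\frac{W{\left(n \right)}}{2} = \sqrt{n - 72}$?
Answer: $19258 + 6 i \sqrt{14} \approx 19258.0 + 22.45 i$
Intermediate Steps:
$W{\left(n \right)} = 2 \sqrt{-72 + n}$ ($W{\left(n \right)} = 2 \sqrt{n - 72} = 2 \sqrt{-72 + n}$)
$\left(7276 + 11982\right) + W{\left(21 - 75 \right)} = \left(7276 + 11982\right) + 2 \sqrt{-72 + \left(21 - 75\right)} = 19258 + 2 \sqrt{-72 + \left(21 - 75\right)} = 19258 + 2 \sqrt{-72 - 54} = 19258 + 2 \sqrt{-126} = 19258 + 2 \cdot 3 i \sqrt{14} = 19258 + 6 i \sqrt{14}$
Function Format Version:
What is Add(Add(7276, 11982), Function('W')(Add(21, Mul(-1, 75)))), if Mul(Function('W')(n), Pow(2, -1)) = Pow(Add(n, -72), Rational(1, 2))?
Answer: Add(19258, Mul(6, I, Pow(14, Rational(1, 2)))) ≈ Add(19258., Mul(22.450, I))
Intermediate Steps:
Function('W')(n) = Mul(2, Pow(Add(-72, n), Rational(1, 2))) (Function('W')(n) = Mul(2, Pow(Add(n, -72), Rational(1, 2))) = Mul(2, Pow(Add(-72, n), Rational(1, 2))))
Add(Add(7276, 11982), Function('W')(Add(21, Mul(-1, 75)))) = Add(Add(7276, 11982), Mul(2, Pow(Add(-72, Add(21, Mul(-1, 75))), Rational(1, 2)))) = Add(19258, Mul(2, Pow(Add(-72, Add(21, -75)), Rational(1, 2)))) = Add(19258, Mul(2, Pow(Add(-72, -54), Rational(1, 2)))) = Add(19258, Mul(2, Pow(-126, Rational(1, 2)))) = Add(19258, Mul(2, Mul(3, I, Pow(14, Rational(1, 2))))) = Add(19258, Mul(6, I, Pow(14, Rational(1, 2))))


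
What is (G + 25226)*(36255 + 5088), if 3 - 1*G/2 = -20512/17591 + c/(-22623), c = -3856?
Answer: 138390858758244016/132653731 ≈ 1.0432e+9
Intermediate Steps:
G = 3180191318/397961193 (G = 6 - 2*(-20512/17591 - 3856/(-22623)) = 6 - 2*(-20512*1/17591 - 3856*(-1/22623)) = 6 - 2*(-20512/17591 + 3856/22623) = 6 - 2*(-396212080/397961193) = 6 + 792424160/397961193 = 3180191318/397961193 ≈ 7.9912)
(G + 25226)*(36255 + 5088) = (3180191318/397961193 + 25226)*(36255 + 5088) = (10042149245936/397961193)*41343 = 138390858758244016/132653731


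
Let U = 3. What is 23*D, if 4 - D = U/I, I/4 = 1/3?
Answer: 161/4 ≈ 40.250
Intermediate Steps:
I = 4/3 ≈ 1.3333
D = 7/4 (D = 4 - 3/4/3 = 4 - 3*3/4 = 4 - 1*9/4 = 4 - 9/4 = 7/4 ≈ 1.7500)
23*D = 23*(7/4) = 161/4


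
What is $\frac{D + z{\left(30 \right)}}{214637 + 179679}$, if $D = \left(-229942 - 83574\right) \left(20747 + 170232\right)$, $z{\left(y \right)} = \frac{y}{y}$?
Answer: $- \frac{59874972163}{394316} \approx -1.5185 \cdot 10^{5}$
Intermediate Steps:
$z{\left(y \right)} = 1$
$D = -59874972164$ ($D = \left(-313516\right) 190979 = -59874972164$)
$\frac{D + z{\left(30 \right)}}{214637 + 179679} = \frac{-59874972164 + 1}{214637 + 179679} = - \frac{59874972163}{394316}$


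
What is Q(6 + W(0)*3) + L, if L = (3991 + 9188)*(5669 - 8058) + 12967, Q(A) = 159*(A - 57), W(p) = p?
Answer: -31479773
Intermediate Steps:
Q(A) = -9063 + 159*A (Q(A) = 159*(-57 + A) = -9063 + 159*A)
L = -31471664 (L = 13179*(-2389) + 12967 = -31484631 + 12967 = -31471664)
Q(6 + W(0)*3) + L = (-9063 + 159*(6 + 0*3)) - 31471664 = (-9063 + 159*(6 + 0)) - 31471664 = (-9063 + 159*6) - 31471664 = (-9063 + 954) - 31471664 = -8109 - 31471664 = -31479773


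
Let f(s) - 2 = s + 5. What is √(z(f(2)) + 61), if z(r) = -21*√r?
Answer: I*√2 ≈ 1.4142*I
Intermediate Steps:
f(s) = 7 + s (f(s) = 2 + (s + 5) = 2 + (5 + s) = 7 + s)
√(z(f(2)) + 61) = √(-21*√(7 + 2) + 61) = √(-21*√9 + 61) = √(-21*3 + 61) = √(-63 + 61) = √(-2) = I*√2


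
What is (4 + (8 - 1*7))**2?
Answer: 25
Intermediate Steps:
(4 + (8 - 1*7))**2 = (4 + (8 - 7))**2 = (4 + 1)**2 = 5**2 = 25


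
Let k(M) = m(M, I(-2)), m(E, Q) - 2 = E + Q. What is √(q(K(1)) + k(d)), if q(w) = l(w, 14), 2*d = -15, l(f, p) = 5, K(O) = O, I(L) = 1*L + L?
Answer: 3*I*√2/2 ≈ 2.1213*I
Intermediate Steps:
I(L) = 2*L (I(L) = L + L = 2*L)
d = -15/2 (d = (½)*(-15) = -15/2 ≈ -7.5000)
m(E, Q) = 2 + E + Q (m(E, Q) = 2 + (E + Q) = 2 + E + Q)
q(w) = 5
k(M) = -2 + M (k(M) = 2 + M + 2*(-2) = 2 + M - 4 = -2 + M)
√(q(K(1)) + k(d)) = √(5 + (-2 - 15/2)) = √(5 - 19/2) = √(-9/2) = 3*I*√2/2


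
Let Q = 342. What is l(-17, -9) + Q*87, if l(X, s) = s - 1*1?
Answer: 29744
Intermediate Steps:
l(X, s) = -1 + s (l(X, s) = s - 1 = -1 + s)
l(-17, -9) + Q*87 = (-1 - 9) + 342*87 = -10 + 29754 = 29744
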